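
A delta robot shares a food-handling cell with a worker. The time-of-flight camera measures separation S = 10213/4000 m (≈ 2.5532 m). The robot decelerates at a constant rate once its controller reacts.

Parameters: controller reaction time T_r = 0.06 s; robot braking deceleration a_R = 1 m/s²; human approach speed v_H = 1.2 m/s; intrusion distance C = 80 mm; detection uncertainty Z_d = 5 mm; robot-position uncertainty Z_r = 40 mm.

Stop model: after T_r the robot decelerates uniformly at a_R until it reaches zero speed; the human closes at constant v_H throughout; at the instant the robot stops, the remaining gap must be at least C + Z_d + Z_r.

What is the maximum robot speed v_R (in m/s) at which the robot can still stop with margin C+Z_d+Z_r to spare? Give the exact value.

v_R_max = 5/4 m/s = 1.2500 m/s

quadratic (1/2)·v² + (63/50)·v + (-377/160) = 0
  disc = (63/50)² − 4·(1/2)·(-377/160) = 63001/10000 ; √disc = 251/100
  v_R = (−(63/50) + 251/100) / (2·(1/2)) = 5/4 m/s
check:
braking lasts T_s = (5/4)/1 = 1.2500 s
robot in T_r: 1.2500·0.0600 = 0.0750 m
robot covers 1.2500·1.2500 − ½·1.0000·1.2500² = 0.7812 m while stopping
human closes 1.2000·1.3100 = 1.5720 m
margins: 0.0800+0.0050+0.0400 = 0.1250 m
sum ≈ 0.0750+0.7812+1.5720+0.1250 ≈ 2.5532 m = S ✓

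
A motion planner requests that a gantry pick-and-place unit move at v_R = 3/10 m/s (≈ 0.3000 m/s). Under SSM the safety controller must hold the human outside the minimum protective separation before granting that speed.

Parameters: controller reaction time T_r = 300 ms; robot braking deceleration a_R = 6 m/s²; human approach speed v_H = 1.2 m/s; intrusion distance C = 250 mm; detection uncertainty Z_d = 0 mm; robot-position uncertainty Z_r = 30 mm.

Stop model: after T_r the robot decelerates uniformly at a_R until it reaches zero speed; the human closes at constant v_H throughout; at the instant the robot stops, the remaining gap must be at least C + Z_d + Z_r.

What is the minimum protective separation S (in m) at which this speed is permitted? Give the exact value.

braking lasts T_s = (3/10)/6 = 0.0500 s
reaction-phase robot travel = 0.3000·0.3000 = 0.0900 m
robot under decel: 0.3000²/(2·6.0000) = 0.0075 m
human closes 1.2000·0.3500 = 0.4200 m
margins: 0.2500+0.0000+0.0300 = 0.2800 m
S_min ≈ 0.0900+0.0075+0.4200+0.2800  ⇒  S_min = 319/400 m

S_min = 319/400 m = 0.7975 m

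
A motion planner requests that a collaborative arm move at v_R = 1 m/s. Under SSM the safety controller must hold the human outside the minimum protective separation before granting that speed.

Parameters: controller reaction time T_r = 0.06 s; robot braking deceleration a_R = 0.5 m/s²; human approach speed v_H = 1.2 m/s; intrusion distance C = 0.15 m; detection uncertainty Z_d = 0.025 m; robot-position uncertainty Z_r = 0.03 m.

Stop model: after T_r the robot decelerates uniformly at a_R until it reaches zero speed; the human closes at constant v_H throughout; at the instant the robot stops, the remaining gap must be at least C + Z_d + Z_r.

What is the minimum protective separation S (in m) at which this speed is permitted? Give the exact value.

S_min = 3737/1000 m = 3.7370 m

stop time T_s = 1/(1/2) = 2.0000 s
reaction-phase robot travel = 1.0000·0.0600 = 0.0600 m
braking distance = 1.0000²/(2·0.5000) = 1.0000 m
human over T_r+T_s: 1.2000·(0.0600+2.0000) = 2.4720 m
residual clearance needed = 0.1500+0.0250+0.0300 = 0.2050 m
S_min ≈ 0.0600+1.0000+2.4720+0.2050  ⇒  S_min = 3737/1000 m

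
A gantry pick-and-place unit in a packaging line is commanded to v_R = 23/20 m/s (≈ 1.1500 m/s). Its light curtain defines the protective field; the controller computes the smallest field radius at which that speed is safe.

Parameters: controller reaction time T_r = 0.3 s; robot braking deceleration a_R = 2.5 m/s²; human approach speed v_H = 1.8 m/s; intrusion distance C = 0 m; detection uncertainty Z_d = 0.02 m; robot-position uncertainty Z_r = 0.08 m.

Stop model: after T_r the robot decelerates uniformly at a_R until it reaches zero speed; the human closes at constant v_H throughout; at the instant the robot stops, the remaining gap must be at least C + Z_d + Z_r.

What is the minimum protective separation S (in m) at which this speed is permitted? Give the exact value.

stop time T_s = (23/20)/(5/2) = 0.4600 s
robot covers v_R·T_r = 1.1500·0.3000 = 0.3450 m before braking
robot covers 1.1500·0.4600 − ½·2.5000·0.4600² = 0.2645 m while stopping
human over T_r+T_s: 1.8000·(0.3000+0.4600) = 1.3680 m
C+Z_d+Z_r = 0.0000+0.0200+0.0800 = 0.1000 m
S_min ≈ 0.3450+0.2645+1.3680+0.1000  ⇒  S_min = 831/400 m

S_min = 831/400 m = 2.0775 m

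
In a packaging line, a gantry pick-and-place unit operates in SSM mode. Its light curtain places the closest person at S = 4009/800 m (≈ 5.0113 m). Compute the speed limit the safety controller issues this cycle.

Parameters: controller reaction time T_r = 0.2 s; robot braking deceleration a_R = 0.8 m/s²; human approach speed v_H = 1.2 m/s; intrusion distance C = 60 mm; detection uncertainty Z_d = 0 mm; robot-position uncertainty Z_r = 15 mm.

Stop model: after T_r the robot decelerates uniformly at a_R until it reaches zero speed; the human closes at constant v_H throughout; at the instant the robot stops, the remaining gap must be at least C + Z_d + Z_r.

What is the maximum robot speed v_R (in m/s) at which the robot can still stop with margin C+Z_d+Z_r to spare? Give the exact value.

at the boundary: (5/8)·v² + (17/10)·v + (-3757/800) = 0
  disc = (17/10)² − 4·(5/8)·(-3757/800) = 23409/1600 ; √disc = 153/40
  v_R = (−(17/10) + 153/40) / (2·(5/8)) = 17/10 m/s
check:
braking lasts T_s = (17/10)/(4/5) = 2.1250 s
robot in T_r: 1.7000·0.2000 = 0.3400 m
braking distance = 1.7000²/(2·0.8000) = 1.8062 m
person approaches 1.2000·(0.2000+2.1250) = 2.7900 m
C+Z_d+Z_r = 0.0600+0.0000+0.0150 = 0.0750 m
sum ≈ 0.3400+1.8062+2.7900+0.0750 ≈ 5.0113 m = S ✓

v_R_max = 17/10 m/s = 1.7000 m/s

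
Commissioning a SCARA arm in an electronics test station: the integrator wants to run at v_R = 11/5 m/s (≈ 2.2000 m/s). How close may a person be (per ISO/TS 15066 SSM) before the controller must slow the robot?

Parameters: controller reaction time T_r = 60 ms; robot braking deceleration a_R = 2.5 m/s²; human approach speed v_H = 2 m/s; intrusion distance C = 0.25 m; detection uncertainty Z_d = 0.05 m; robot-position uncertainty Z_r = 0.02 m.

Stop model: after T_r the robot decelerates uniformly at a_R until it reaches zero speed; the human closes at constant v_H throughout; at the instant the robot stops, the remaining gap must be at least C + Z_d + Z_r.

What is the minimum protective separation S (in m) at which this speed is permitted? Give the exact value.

stop time T_s = (11/5)/(5/2) = 0.8800 s
robot covers v_R·T_r = 2.2000·0.0600 = 0.1320 m before braking
robot under decel: 2.2000²/(2·2.5000) = 0.9680 m
human closes 2.0000·0.9400 = 1.8800 m
margins: 0.2500+0.0500+0.0200 = 0.3200 m
S_min ≈ 0.1320+0.9680+1.8800+0.3200  ⇒  S_min = 33/10 m

S_min = 33/10 m = 3.3000 m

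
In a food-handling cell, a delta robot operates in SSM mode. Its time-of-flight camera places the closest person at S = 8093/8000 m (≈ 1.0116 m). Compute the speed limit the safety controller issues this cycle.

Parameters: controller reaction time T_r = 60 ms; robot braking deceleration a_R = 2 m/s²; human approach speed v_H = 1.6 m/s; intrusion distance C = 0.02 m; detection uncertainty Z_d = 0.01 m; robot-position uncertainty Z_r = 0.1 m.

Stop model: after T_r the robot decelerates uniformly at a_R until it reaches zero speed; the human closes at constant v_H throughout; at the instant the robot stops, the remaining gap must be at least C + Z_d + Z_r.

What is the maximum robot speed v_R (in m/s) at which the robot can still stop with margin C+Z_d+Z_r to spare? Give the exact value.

collect terms ⇒ (1/4)·v_R² + (43/50)·v_R + (-1257/1600) = 0
  disc = (43/50)² − 4·(1/4)·(-1257/1600) = 61009/40000 ; √disc = 247/200
  v_R = (−(43/50) + 247/200) / (2·(1/4)) = 3/4 m/s
check:
T_s = v_R/a_R = (3/4)/2 = 0.3750 s
robot covers v_R·T_r = 0.7500·0.0600 = 0.0450 m before braking
braking distance = 0.7500²/(2·2.0000) = 0.1406 m
human closes 1.6000·0.4350 = 0.6960 m
C+Z_d+Z_r = 0.0200+0.0100+0.1000 = 0.1300 m
sum ≈ 0.0450+0.1406+0.6960+0.1300 ≈ 1.0116 m = S ✓

v_R_max = 3/4 m/s = 0.7500 m/s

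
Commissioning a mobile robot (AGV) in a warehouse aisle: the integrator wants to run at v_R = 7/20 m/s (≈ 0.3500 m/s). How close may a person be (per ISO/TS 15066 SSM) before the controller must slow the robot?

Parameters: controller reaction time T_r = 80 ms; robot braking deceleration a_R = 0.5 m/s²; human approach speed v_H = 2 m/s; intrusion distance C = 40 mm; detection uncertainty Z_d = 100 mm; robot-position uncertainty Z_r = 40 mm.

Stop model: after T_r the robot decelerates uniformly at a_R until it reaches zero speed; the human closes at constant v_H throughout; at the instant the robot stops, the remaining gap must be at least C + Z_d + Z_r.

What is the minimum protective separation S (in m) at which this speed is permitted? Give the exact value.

stop time T_s = (7/20)/(1/2) = 0.7000 s
robot covers v_R·T_r = 0.3500·0.0800 = 0.0280 m before braking
braking distance = 0.3500²/(2·0.5000) = 0.1225 m
human closes 2.0000·0.7800 = 1.5600 m
C+Z_d+Z_r = 0.0400+0.1000+0.0400 = 0.1800 m
S_min ≈ 0.0280+0.1225+1.5600+0.1800  ⇒  S_min = 3781/2000 m

S_min = 3781/2000 m = 1.8905 m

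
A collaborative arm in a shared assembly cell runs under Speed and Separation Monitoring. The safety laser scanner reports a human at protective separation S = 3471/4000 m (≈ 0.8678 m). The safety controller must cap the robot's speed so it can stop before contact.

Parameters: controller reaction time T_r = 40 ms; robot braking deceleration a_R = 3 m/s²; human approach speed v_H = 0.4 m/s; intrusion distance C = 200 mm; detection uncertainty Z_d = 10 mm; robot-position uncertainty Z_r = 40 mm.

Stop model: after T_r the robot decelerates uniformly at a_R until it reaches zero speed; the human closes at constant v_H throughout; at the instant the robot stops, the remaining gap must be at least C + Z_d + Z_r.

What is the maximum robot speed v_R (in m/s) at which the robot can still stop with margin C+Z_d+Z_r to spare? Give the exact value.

v_R_max = 29/20 m/s = 1.4500 m/s

quadratic (1/6)·v² + (13/75)·v + (-2407/4000) = 0
  disc = (13/75)² − 4·(1/6)·(-2407/4000) = 38809/90000 ; √disc = 197/300
  v_R = (−(13/75) + 197/300) / (2·(1/6)) = 29/20 m/s
check:
T_s = v_R/a_R = (29/20)/3 = 0.4833 s
reaction-phase robot travel = 1.4500·0.0400 = 0.0580 m
robot under decel: 1.4500²/(2·3.0000) = 0.3504 m
human closes 0.4000·0.5233 = 0.2093 m
C+Z_d+Z_r = 0.2000+0.0100+0.0400 = 0.2500 m
sum ≈ 0.0580+0.3504+0.2093+0.2500 ≈ 0.8678 m = S ✓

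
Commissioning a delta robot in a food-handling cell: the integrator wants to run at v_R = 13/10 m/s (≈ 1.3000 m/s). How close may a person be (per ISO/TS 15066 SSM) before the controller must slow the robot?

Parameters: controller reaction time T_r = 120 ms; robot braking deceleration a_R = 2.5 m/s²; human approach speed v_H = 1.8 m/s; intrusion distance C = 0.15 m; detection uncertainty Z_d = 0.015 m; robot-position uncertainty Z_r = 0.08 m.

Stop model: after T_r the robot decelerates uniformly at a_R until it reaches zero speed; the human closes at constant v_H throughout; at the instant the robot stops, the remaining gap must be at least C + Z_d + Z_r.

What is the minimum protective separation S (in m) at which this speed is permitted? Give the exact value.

T_s = v_R/a_R = (13/10)/(5/2) = 0.5200 s
robot in T_r: 1.3000·0.1200 = 0.1560 m
robot under decel: 1.3000²/(2·2.5000) = 0.3380 m
human closes 1.8000·0.6400 = 1.1520 m
C+Z_d+Z_r = 0.1500+0.0150+0.0800 = 0.2450 m
S_min ≈ 0.1560+0.3380+1.1520+0.2450  ⇒  S_min = 1891/1000 m

S_min = 1891/1000 m = 1.8910 m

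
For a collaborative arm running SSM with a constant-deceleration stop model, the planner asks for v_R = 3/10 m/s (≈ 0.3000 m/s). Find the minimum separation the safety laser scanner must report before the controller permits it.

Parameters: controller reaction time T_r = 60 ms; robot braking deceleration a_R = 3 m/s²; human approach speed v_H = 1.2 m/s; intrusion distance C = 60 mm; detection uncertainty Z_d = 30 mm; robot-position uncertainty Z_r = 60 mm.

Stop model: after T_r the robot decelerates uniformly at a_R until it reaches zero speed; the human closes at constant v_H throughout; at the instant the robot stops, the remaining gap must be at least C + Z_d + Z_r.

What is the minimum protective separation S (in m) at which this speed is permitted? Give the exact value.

S_min = 3/8 m = 0.3750 m

braking lasts T_s = (3/10)/3 = 0.1000 s
robot covers v_R·T_r = 0.3000·0.0600 = 0.0180 m before braking
robot under decel: 0.3000²/(2·3.0000) = 0.0150 m
person approaches 1.2000·(0.0600+0.1000) = 0.1920 m
C+Z_d+Z_r = 0.0600+0.0300+0.0600 = 0.1500 m
S_min ≈ 0.0180+0.0150+0.1920+0.1500  ⇒  S_min = 3/8 m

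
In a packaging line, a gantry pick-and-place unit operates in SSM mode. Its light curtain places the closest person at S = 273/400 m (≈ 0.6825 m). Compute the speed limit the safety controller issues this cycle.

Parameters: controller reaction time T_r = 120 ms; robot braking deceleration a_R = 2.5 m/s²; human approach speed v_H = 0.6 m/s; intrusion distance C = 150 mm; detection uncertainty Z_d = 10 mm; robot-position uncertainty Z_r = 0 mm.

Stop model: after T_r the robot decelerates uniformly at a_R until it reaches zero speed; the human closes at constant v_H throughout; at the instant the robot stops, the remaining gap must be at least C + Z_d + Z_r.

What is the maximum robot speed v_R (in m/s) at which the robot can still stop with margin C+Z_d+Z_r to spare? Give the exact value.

at the boundary: (1/5)·v² + (9/25)·v + (-901/2000) = 0
  disc = (9/25)² − 4·(1/5)·(-901/2000) = 49/100 ; √disc = 7/10
  v_R = (−(9/25) + 7/10) / (2·(1/5)) = 17/20 m/s
check:
T_s = v_R/a_R = (17/20)/(5/2) = 0.3400 s
robot covers v_R·T_r = 0.8500·0.1200 = 0.1020 m before braking
robot under decel: 0.8500²/(2·2.5000) = 0.1445 m
person approaches 0.6000·(0.1200+0.3400) = 0.2760 m
C+Z_d+Z_r = 0.1500+0.0100+0.0000 = 0.1600 m
sum ≈ 0.1020+0.1445+0.2760+0.1600 ≈ 0.6825 m = S ✓

v_R_max = 17/20 m/s = 0.8500 m/s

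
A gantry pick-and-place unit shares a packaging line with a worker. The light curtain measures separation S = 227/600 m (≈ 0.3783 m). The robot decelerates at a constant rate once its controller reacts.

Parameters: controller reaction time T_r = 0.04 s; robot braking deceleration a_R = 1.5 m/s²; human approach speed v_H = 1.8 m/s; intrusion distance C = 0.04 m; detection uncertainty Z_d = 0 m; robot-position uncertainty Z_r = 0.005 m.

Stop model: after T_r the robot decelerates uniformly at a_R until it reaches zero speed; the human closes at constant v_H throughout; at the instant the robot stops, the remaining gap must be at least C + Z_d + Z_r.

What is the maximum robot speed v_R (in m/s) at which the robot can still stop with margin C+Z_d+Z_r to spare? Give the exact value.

v_R_max = 1/5 m/s = 0.2000 m/s

at the boundary: (1/3)·v² + (31/25)·v + (-98/375) = 0
  disc = (31/25)² − 4·(1/3)·(-98/375) = 10609/5625 ; √disc = 103/75
  v_R = (−(31/25) + 103/75) / (2·(1/3)) = 1/5 m/s
check:
T_s = v_R/a_R = (1/5)/(3/2) = 0.1333 s
robot in T_r: 0.2000·0.0400 = 0.0080 m
braking distance = 0.2000²/(2·1.5000) = 0.0133 m
human closes 1.8000·0.1733 = 0.3120 m
margins: 0.0400+0.0000+0.0050 = 0.0450 m
sum ≈ 0.0080+0.0133+0.3120+0.0450 ≈ 0.3783 m = S ✓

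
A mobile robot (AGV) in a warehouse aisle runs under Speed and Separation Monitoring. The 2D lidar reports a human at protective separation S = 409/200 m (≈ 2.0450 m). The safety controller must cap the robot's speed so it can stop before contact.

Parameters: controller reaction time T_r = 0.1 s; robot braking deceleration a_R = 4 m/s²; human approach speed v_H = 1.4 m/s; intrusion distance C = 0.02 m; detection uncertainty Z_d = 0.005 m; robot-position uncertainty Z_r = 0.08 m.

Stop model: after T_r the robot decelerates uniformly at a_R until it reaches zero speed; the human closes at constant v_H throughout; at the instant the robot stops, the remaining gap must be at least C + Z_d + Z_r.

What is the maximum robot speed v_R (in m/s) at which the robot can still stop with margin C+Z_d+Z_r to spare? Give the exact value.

at the boundary: (1/8)·v² + (9/20)·v + (-9/5) = 0
  disc = (9/20)² − 4·(1/8)·(-9/5) = 441/400 ; √disc = 21/20
  v_R = (−(9/20) + 21/20) / (2·(1/8)) = 12/5 m/s
check:
T_s = v_R/a_R = (12/5)/4 = 0.6000 s
robot covers v_R·T_r = 2.4000·0.1000 = 0.2400 m before braking
braking distance = 2.4000²/(2·4.0000) = 0.7200 m
human over T_r+T_s: 1.4000·(0.1000+0.6000) = 0.9800 m
margins: 0.0200+0.0050+0.0800 = 0.1050 m
sum ≈ 0.2400+0.7200+0.9800+0.1050 ≈ 2.0450 m = S ✓

v_R_max = 12/5 m/s = 2.4000 m/s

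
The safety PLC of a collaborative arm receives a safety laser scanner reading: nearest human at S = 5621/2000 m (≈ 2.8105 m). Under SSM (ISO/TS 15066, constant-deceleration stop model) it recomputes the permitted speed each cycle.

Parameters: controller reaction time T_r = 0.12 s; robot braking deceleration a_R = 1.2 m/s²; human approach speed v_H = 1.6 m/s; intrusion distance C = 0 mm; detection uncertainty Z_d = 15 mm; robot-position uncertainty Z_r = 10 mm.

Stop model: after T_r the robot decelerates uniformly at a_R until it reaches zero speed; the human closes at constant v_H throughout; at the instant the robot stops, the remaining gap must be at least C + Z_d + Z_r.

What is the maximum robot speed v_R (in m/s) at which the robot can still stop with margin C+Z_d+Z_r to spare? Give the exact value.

v_R_max = 13/10 m/s = 1.3000 m/s

quadratic (5/12)·v² + (109/75)·v + (-5187/2000) = 0
  disc = (109/75)² − 4·(5/12)·(-5187/2000) = 579121/90000 ; √disc = 761/300
  v_R = (−(109/75) + 761/300) / (2·(5/12)) = 13/10 m/s
check:
T_s = v_R/a_R = (13/10)/(6/5) = 1.0833 s
reaction-phase robot travel = 1.3000·0.1200 = 0.1560 m
braking distance = 1.3000²/(2·1.2000) = 0.7042 m
human closes 1.6000·1.2033 = 1.9253 m
margins: 0.0000+0.0150+0.0100 = 0.0250 m
sum ≈ 0.1560+0.7042+1.9253+0.0250 ≈ 2.8105 m = S ✓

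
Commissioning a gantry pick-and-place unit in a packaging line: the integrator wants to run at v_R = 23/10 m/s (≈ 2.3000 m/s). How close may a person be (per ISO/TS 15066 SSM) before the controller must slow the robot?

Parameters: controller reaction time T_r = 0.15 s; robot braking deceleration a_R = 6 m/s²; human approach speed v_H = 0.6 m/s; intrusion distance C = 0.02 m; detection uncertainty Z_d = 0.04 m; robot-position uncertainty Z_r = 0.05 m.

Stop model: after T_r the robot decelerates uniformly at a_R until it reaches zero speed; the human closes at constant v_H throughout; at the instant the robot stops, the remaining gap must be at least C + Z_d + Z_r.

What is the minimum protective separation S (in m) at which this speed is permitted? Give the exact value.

braking lasts T_s = (23/10)/6 = 0.3833 s
robot covers v_R·T_r = 2.3000·0.1500 = 0.3450 m before braking
robot under decel: 2.3000²/(2·6.0000) = 0.4408 m
person approaches 0.6000·(0.1500+0.3833) = 0.3200 m
margins: 0.0200+0.0400+0.0500 = 0.1100 m
S_min ≈ 0.3450+0.4408+0.3200+0.1100  ⇒  S_min = 1459/1200 m

S_min = 1459/1200 m = 1.2158 m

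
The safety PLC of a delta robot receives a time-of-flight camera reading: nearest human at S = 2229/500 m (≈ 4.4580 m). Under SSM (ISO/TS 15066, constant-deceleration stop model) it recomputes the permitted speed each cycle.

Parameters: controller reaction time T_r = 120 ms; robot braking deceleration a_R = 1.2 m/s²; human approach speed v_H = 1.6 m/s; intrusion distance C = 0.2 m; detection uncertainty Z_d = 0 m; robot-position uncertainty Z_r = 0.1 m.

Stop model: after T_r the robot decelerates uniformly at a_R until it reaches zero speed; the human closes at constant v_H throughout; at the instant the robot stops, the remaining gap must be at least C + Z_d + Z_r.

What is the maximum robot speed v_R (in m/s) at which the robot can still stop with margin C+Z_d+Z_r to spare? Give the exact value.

v_R_max = 9/5 m/s = 1.8000 m/s

collect terms ⇒ (5/12)·v_R² + (109/75)·v_R + (-1983/500) = 0
  disc = (109/75)² − 4·(5/12)·(-1983/500) = 196249/22500 ; √disc = 443/150
  v_R = (−(109/75) + 443/150) / (2·(5/12)) = 9/5 m/s
check:
braking lasts T_s = (9/5)/(6/5) = 1.5000 s
reaction-phase robot travel = 1.8000·0.1200 = 0.2160 m
robot covers 1.8000·1.5000 − ½·1.2000·1.5000² = 1.3500 m while stopping
human over T_r+T_s: 1.6000·(0.1200+1.5000) = 2.5920 m
margins: 0.2000+0.0000+0.1000 = 0.3000 m
sum ≈ 0.2160+1.3500+2.5920+0.3000 ≈ 4.4580 m = S ✓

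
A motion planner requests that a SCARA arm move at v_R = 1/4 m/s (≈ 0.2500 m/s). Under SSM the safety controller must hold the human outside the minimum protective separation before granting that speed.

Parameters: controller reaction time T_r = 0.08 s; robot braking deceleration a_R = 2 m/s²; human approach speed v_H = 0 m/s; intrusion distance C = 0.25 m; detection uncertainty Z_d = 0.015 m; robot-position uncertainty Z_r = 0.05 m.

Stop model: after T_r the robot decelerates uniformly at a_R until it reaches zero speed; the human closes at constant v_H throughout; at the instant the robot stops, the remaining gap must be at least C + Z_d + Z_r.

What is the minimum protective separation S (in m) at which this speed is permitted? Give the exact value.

S_min = 561/1600 m = 0.3506 m

stop time T_s = (1/4)/2 = 0.1250 s
robot covers v_R·T_r = 0.2500·0.0800 = 0.0200 m before braking
robot covers 0.2500·0.1250 − ½·2.0000·0.1250² = 0.0156 m while stopping
person approaches 0.0000·(0.0800+0.1250) = 0.0000 m
C+Z_d+Z_r = 0.2500+0.0150+0.0500 = 0.3150 m
S_min ≈ 0.0200+0.0156+0.0000+0.3150  ⇒  S_min = 561/1600 m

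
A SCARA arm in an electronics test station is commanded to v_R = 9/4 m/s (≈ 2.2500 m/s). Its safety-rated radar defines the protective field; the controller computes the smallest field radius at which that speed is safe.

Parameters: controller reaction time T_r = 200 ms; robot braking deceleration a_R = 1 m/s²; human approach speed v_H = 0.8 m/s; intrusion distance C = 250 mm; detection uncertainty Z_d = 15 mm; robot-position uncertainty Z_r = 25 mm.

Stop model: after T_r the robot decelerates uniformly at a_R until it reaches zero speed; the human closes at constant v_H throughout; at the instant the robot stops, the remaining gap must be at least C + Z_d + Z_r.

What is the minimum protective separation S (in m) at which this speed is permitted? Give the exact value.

stop time T_s = (9/4)/1 = 2.2500 s
robot in T_r: 2.2500·0.2000 = 0.4500 m
braking distance = 2.2500²/(2·1.0000) = 2.5312 m
human closes 0.8000·2.4500 = 1.9600 m
C+Z_d+Z_r = 0.2500+0.0150+0.0250 = 0.2900 m
S_min ≈ 0.4500+2.5312+1.9600+0.2900  ⇒  S_min = 837/160 m

S_min = 837/160 m = 5.2313 m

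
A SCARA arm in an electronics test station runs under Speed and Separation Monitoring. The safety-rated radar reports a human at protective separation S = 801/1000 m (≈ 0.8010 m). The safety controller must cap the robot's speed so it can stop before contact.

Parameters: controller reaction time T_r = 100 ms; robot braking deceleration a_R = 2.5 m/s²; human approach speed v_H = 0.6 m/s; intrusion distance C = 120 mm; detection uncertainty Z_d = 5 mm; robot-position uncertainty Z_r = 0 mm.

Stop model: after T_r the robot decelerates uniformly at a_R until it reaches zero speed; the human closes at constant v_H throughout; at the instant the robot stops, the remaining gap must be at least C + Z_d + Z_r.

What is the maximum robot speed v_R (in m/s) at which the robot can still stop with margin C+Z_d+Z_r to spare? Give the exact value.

v_R_max = 11/10 m/s = 1.1000 m/s

quadratic (1/5)·v² + (17/50)·v + (-77/125) = 0
  disc = (17/50)² − 4·(1/5)·(-77/125) = 1521/2500 ; √disc = 39/50
  v_R = (−(17/50) + 39/50) / (2·(1/5)) = 11/10 m/s
check:
stop time T_s = (11/10)/(5/2) = 0.4400 s
robot covers v_R·T_r = 1.1000·0.1000 = 0.1100 m before braking
robot covers 1.1000·0.4400 − ½·2.5000·0.4400² = 0.2420 m while stopping
human closes 0.6000·0.5400 = 0.3240 m
C+Z_d+Z_r = 0.1200+0.0050+0.0000 = 0.1250 m
sum ≈ 0.1100+0.2420+0.3240+0.1250 ≈ 0.8010 m = S ✓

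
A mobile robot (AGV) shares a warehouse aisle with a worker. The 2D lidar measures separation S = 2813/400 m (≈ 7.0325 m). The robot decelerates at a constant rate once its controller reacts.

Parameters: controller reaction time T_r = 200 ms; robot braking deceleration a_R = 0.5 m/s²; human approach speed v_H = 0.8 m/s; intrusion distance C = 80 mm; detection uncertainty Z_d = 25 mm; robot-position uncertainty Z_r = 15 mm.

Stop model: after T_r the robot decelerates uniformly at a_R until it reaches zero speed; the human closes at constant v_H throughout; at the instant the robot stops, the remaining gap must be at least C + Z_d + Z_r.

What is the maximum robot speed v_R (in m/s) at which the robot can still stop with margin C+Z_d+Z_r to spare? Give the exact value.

at the boundary: (1)·v² + (9/5)·v + (-2701/400) = 0
  disc = (9/5)² − 4·(1)·(-2701/400) = 121/4 ; √disc = 11/2
  v_R = (−(9/5) + 11/2) / (2·(1)) = 37/20 m/s
check:
T_s = v_R/a_R = (37/20)/(1/2) = 3.7000 s
reaction-phase robot travel = 1.8500·0.2000 = 0.3700 m
robot under decel: 1.8500²/(2·0.5000) = 3.4225 m
person approaches 0.8000·(0.2000+3.7000) = 3.1200 m
margins: 0.0800+0.0250+0.0150 = 0.1200 m
sum ≈ 0.3700+3.4225+3.1200+0.1200 ≈ 7.0325 m = S ✓

v_R_max = 37/20 m/s = 1.8500 m/s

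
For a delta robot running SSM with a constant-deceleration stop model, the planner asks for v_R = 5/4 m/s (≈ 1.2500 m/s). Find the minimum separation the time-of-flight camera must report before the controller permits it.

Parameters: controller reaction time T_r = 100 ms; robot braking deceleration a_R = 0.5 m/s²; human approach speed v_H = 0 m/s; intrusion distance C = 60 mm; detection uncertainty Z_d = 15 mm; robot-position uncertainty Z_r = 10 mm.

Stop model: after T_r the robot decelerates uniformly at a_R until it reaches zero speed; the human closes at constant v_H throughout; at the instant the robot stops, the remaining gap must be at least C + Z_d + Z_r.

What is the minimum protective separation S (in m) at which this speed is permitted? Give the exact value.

S_min = 709/400 m = 1.7725 m

T_s = v_R/a_R = (5/4)/(1/2) = 2.5000 s
robot covers v_R·T_r = 1.2500·0.1000 = 0.1250 m before braking
robot covers 1.2500·2.5000 − ½·0.5000·2.5000² = 1.5625 m while stopping
human over T_r+T_s: 0.0000·(0.1000+2.5000) = 0.0000 m
margins: 0.0600+0.0150+0.0100 = 0.0850 m
S_min ≈ 0.1250+1.5625+0.0000+0.0850  ⇒  S_min = 709/400 m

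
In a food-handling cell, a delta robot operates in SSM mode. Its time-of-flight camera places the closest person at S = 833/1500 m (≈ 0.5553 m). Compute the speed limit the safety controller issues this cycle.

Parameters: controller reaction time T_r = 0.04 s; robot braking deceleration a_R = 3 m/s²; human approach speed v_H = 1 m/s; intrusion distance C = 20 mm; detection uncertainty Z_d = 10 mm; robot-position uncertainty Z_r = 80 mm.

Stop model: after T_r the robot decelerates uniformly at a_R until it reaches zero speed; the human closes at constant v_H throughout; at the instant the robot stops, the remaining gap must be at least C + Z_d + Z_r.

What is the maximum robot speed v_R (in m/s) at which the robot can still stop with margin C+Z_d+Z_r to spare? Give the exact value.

v_R_max = 4/5 m/s = 0.8000 m/s

at the boundary: (1/6)·v² + (28/75)·v + (-152/375) = 0
  disc = (28/75)² − 4·(1/6)·(-152/375) = 256/625 ; √disc = 16/25
  v_R = (−(28/75) + 16/25) / (2·(1/6)) = 4/5 m/s
check:
braking lasts T_s = (4/5)/3 = 0.2667 s
reaction-phase robot travel = 0.8000·0.0400 = 0.0320 m
robot covers 0.8000·0.2667 − ½·3.0000·0.2667² = 0.1067 m while stopping
human over T_r+T_s: 1.0000·(0.0400+0.2667) = 0.3067 m
C+Z_d+Z_r = 0.0200+0.0100+0.0800 = 0.1100 m
sum ≈ 0.0320+0.1067+0.3067+0.1100 ≈ 0.5553 m = S ✓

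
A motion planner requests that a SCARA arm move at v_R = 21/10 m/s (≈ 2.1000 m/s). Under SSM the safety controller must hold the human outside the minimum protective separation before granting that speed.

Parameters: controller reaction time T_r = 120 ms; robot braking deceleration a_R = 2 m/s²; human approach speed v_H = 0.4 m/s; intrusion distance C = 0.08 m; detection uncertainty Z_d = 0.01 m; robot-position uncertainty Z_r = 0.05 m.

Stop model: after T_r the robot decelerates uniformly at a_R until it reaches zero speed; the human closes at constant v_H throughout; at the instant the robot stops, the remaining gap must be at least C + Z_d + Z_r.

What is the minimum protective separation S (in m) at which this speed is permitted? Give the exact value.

stop time T_s = (21/10)/2 = 1.0500 s
robot in T_r: 2.1000·0.1200 = 0.2520 m
braking distance = 2.1000²/(2·2.0000) = 1.1025 m
human over T_r+T_s: 0.4000·(0.1200+1.0500) = 0.4680 m
residual clearance needed = 0.0800+0.0100+0.0500 = 0.1400 m
S_min ≈ 0.2520+1.1025+0.4680+0.1400  ⇒  S_min = 157/80 m

S_min = 157/80 m = 1.9625 m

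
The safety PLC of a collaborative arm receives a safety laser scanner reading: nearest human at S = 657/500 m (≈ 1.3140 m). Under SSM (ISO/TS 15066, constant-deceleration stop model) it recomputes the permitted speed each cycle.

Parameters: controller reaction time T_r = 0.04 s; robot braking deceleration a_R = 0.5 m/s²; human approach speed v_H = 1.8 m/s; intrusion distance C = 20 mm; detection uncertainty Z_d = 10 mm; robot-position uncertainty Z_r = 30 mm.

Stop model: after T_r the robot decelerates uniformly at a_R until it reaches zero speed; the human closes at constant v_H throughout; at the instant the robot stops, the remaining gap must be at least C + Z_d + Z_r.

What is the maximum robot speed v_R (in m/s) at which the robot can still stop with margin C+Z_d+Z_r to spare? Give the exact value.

v_R_max = 3/10 m/s = 0.3000 m/s

collect terms ⇒ (1)·v_R² + (91/25)·v_R + (-591/500) = 0
  disc = (91/25)² − 4·(1)·(-591/500) = 11236/625 ; √disc = 106/25
  v_R = (−(91/25) + 106/25) / (2·(1)) = 3/10 m/s
check:
braking lasts T_s = (3/10)/(1/2) = 0.6000 s
reaction-phase robot travel = 0.3000·0.0400 = 0.0120 m
robot under decel: 0.3000²/(2·0.5000) = 0.0900 m
human closes 1.8000·0.6400 = 1.1520 m
margins: 0.0200+0.0100+0.0300 = 0.0600 m
sum ≈ 0.0120+0.0900+1.1520+0.0600 ≈ 1.3140 m = S ✓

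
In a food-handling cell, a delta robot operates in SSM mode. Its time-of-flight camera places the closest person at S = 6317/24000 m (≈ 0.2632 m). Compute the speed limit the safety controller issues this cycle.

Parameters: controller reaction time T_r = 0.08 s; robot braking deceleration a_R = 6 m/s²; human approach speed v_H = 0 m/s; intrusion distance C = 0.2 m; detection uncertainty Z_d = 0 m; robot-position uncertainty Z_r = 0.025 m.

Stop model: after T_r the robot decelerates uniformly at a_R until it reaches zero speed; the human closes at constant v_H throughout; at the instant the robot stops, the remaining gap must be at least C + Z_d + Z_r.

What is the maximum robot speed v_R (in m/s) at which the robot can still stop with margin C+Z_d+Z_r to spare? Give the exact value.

v_R_max = 7/20 m/s = 0.3500 m/s

quadratic (1/12)·v² + (2/25)·v + (-917/24000) = 0
  disc = (2/25)² − 4·(1/12)·(-917/24000) = 6889/360000 ; √disc = 83/600
  v_R = (−(2/25) + 83/600) / (2·(1/12)) = 7/20 m/s
check:
T_s = v_R/a_R = (7/20)/6 = 0.0583 s
reaction-phase robot travel = 0.3500·0.0800 = 0.0280 m
braking distance = 0.3500²/(2·6.0000) = 0.0102 m
person approaches 0.0000·(0.0800+0.0583) = 0.0000 m
C+Z_d+Z_r = 0.2000+0.0000+0.0250 = 0.2250 m
sum ≈ 0.0280+0.0102+0.0000+0.2250 ≈ 0.2632 m = S ✓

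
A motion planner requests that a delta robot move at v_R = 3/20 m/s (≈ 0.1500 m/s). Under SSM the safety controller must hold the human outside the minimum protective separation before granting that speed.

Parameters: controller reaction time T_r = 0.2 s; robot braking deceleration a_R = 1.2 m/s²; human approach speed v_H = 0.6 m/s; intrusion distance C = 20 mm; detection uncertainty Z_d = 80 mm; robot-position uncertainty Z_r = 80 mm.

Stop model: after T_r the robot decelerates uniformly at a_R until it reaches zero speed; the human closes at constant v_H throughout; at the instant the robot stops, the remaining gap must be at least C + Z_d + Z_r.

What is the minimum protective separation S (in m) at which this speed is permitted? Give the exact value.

braking lasts T_s = (3/20)/(6/5) = 0.1250 s
reaction-phase robot travel = 0.1500·0.2000 = 0.0300 m
robot under decel: 0.1500²/(2·1.2000) = 0.0094 m
person approaches 0.6000·(0.2000+0.1250) = 0.1950 m
residual clearance needed = 0.0200+0.0800+0.0800 = 0.1800 m
S_min ≈ 0.0300+0.0094+0.1950+0.1800  ⇒  S_min = 663/1600 m

S_min = 663/1600 m = 0.4144 m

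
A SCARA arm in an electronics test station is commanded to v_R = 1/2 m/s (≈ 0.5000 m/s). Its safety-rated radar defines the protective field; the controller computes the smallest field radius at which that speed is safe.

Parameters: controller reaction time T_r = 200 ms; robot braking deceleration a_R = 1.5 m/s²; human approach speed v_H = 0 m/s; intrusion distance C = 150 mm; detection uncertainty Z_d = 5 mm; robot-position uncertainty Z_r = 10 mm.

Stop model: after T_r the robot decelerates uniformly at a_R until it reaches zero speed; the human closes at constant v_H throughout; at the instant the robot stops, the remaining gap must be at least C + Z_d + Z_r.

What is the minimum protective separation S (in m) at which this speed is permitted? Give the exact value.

stop time T_s = (1/2)/(3/2) = 0.3333 s
reaction-phase robot travel = 0.5000·0.2000 = 0.1000 m
robot covers 0.5000·0.3333 − ½·1.5000·0.3333² = 0.0833 m while stopping
person approaches 0.0000·(0.2000+0.3333) = 0.0000 m
residual clearance needed = 0.1500+0.0050+0.0100 = 0.1650 m
S_min ≈ 0.1000+0.0833+0.0000+0.1650  ⇒  S_min = 209/600 m

S_min = 209/600 m = 0.3483 m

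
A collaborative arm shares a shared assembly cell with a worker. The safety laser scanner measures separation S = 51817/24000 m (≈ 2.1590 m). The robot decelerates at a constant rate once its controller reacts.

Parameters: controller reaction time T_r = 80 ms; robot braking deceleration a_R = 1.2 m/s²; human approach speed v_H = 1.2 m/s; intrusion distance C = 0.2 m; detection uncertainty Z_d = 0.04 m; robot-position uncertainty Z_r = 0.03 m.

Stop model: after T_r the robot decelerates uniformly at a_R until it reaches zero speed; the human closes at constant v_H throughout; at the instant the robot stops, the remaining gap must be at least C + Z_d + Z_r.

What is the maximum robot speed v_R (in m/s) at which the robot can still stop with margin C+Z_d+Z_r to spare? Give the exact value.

v_R_max = 23/20 m/s = 1.1500 m/s

collect terms ⇒ (5/12)·v_R² + (27/25)·v_R + (-43033/24000) = 0
  disc = (27/25)² − 4·(5/12)·(-43033/24000) = 1495729/360000 ; √disc = 1223/600
  v_R = (−(27/25) + 1223/600) / (2·(5/12)) = 23/20 m/s
check:
T_s = v_R/a_R = (23/20)/(6/5) = 0.9583 s
reaction-phase robot travel = 1.1500·0.0800 = 0.0920 m
robot under decel: 1.1500²/(2·1.2000) = 0.5510 m
person approaches 1.2000·(0.0800+0.9583) = 1.2460 m
margins: 0.2000+0.0400+0.0300 = 0.2700 m
sum ≈ 0.0920+0.5510+1.2460+0.2700 ≈ 2.1590 m = S ✓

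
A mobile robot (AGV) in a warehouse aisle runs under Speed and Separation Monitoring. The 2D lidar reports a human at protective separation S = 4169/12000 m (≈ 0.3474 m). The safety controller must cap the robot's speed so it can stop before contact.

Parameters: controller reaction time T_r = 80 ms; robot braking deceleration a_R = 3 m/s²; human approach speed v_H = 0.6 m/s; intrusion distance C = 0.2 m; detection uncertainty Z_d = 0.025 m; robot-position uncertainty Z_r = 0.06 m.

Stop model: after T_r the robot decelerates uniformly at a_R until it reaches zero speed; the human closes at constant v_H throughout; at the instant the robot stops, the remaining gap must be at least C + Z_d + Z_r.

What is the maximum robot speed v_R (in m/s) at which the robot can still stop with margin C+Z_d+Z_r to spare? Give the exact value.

quadratic (1/6)·v² + (7/25)·v + (-173/12000) = 0
  disc = (7/25)² − 4·(1/6)·(-173/12000) = 7921/90000 ; √disc = 89/300
  v_R = (−(7/25) + 89/300) / (2·(1/6)) = 1/20 m/s
check:
stop time T_s = (1/20)/3 = 0.0167 s
reaction-phase robot travel = 0.0500·0.0800 = 0.0040 m
robot under decel: 0.0500²/(2·3.0000) = 0.0004 m
human over T_r+T_s: 0.6000·(0.0800+0.0167) = 0.0580 m
C+Z_d+Z_r = 0.2000+0.0250+0.0600 = 0.2850 m
sum ≈ 0.0040+0.0004+0.0580+0.2850 ≈ 0.3474 m = S ✓

v_R_max = 1/20 m/s = 0.0500 m/s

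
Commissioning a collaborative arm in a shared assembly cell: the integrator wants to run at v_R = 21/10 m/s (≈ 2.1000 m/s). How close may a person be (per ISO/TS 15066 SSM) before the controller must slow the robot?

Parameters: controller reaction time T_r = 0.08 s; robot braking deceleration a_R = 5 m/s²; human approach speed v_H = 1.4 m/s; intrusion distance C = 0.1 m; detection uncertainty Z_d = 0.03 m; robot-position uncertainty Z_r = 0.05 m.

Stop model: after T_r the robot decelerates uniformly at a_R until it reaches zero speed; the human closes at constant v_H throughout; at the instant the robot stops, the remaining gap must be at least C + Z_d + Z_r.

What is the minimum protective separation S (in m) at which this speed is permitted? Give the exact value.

S_min = 1489/1000 m = 1.4890 m

stop time T_s = (21/10)/5 = 0.4200 s
reaction-phase robot travel = 2.1000·0.0800 = 0.1680 m
braking distance = 2.1000²/(2·5.0000) = 0.4410 m
human over T_r+T_s: 1.4000·(0.0800+0.4200) = 0.7000 m
C+Z_d+Z_r = 0.1000+0.0300+0.0500 = 0.1800 m
S_min ≈ 0.1680+0.4410+0.7000+0.1800  ⇒  S_min = 1489/1000 m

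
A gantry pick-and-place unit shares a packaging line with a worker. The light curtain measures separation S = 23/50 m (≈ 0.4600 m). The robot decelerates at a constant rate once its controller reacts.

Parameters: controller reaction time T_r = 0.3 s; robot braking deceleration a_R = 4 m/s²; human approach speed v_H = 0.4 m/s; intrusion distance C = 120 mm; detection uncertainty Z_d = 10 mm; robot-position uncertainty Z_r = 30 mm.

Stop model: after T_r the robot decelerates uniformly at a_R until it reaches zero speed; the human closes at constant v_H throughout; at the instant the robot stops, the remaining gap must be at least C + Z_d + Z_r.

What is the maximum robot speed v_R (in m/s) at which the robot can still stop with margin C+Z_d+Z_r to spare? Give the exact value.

collect terms ⇒ (1/8)·v_R² + (2/5)·v_R + (-9/50) = 0
  disc = (2/5)² − 4·(1/8)·(-9/50) = 1/4 ; √disc = 1/2
  v_R = (−(2/5) + 1/2) / (2·(1/8)) = 2/5 m/s
check:
stop time T_s = (2/5)/4 = 0.1000 s
robot covers v_R·T_r = 0.4000·0.3000 = 0.1200 m before braking
braking distance = 0.4000²/(2·4.0000) = 0.0200 m
human over T_r+T_s: 0.4000·(0.3000+0.1000) = 0.1600 m
C+Z_d+Z_r = 0.1200+0.0100+0.0300 = 0.1600 m
sum ≈ 0.1200+0.0200+0.1600+0.1600 ≈ 0.4600 m = S ✓

v_R_max = 2/5 m/s = 0.4000 m/s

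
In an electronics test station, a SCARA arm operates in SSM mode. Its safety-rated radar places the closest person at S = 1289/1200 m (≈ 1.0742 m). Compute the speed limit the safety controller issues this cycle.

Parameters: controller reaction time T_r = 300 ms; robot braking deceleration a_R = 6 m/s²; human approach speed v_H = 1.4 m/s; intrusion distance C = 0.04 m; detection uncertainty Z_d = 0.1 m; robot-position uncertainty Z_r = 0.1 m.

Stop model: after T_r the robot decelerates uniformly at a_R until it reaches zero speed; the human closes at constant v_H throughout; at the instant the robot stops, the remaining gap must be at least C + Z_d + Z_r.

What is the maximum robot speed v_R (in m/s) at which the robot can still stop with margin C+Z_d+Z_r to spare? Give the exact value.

collect terms ⇒ (1/12)·v_R² + (8/15)·v_R + (-497/1200) = 0
  disc = (8/15)² − 4·(1/12)·(-497/1200) = 169/400 ; √disc = 13/20
  v_R = (−(8/15) + 13/20) / (2·(1/12)) = 7/10 m/s
check:
T_s = v_R/a_R = (7/10)/6 = 0.1167 s
robot covers v_R·T_r = 0.7000·0.3000 = 0.2100 m before braking
robot under decel: 0.7000²/(2·6.0000) = 0.0408 m
person approaches 1.4000·(0.3000+0.1167) = 0.5833 m
margins: 0.0400+0.1000+0.1000 = 0.2400 m
sum ≈ 0.2100+0.0408+0.5833+0.2400 ≈ 1.0742 m = S ✓

v_R_max = 7/10 m/s = 0.7000 m/s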